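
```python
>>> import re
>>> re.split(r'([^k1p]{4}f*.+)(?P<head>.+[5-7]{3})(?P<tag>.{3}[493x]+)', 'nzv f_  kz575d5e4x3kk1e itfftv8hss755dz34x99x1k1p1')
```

['', 'nzv f_  kz575d5e4x3kk1e itfftv8hs', 's755', 'dz34x99x', '1k1p1']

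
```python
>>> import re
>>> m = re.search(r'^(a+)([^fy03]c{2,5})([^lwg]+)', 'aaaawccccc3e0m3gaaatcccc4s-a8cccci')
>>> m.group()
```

'aaaawccccc3e0m3'

Pattern: anchored at the start of the string; then one or more of a literal 'a' (captured); then any character except [fy03], then 2 to 5 of the literal 'c' (captured); then one or more of any character except [lwg] (captured).
`search` walks the string left to right and returns the first match it finds.
The match spans [0:15] → 'aaaawccccc3e0m3'.
Captured: group 1 = 'aaaa', group 2 = 'wccccc', group 3 = '3e0m3'.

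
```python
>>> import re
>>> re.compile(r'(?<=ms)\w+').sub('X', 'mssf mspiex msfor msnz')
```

'msX msX msX msX'

The `(?=…)`/`(?<=…)` assertion just peeks at neighbouring text; it doesn't advance the match position.
`sub` substitutes 'X' at each match site.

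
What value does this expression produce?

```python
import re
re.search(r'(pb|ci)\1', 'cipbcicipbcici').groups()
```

('ci',)

The backreference `\1` re-matches whatever the first group consumed, character for character.
`re.search` scans for the first position where the pattern succeeds.
The match spans [4:8] → 'cici'.
Captured: group 1 = 'ci'.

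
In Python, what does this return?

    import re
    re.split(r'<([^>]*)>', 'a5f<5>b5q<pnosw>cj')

Because the pattern has a capturing group, `split` also inserts each captured text between the pieces.

['a5f', '5', 'b5q', 'pnosw', 'cj']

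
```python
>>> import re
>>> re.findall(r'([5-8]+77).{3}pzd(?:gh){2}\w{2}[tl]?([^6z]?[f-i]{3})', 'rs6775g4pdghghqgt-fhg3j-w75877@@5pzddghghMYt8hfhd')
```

[]

2 groups means each result is a tuple of 2 captured strings — 0 here.
Nothing in the string satisfies the pattern, so the list is empty.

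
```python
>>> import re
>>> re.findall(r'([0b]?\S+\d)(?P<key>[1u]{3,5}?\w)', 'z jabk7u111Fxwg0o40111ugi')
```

[('jabk7u111Fxwg0o401', '11ug')]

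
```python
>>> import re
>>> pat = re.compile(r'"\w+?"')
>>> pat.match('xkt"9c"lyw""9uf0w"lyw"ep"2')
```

None

`re.match` only tries the pattern at the start of the string.
Here the pattern fails at index 0, so the call returns None.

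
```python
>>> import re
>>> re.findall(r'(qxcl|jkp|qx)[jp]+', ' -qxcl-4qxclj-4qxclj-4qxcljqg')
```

`findall` collects group 1 from each match (3 total).

['qxcl', 'qxcl', 'qxcl']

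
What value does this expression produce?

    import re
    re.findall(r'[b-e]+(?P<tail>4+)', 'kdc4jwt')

['4']

The pattern matches one or more of a character in [b-e]; then one or more of a literal '4' (captured as 'tail').
One capturing group, so `findall` returns just the captured substring from the one match — 1 in all.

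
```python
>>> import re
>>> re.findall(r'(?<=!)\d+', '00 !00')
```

The lookaround is zero-width — it requires the adjacent text to match without consuming it, so the asserted text isn't part of the match.
Matches: at [4:6] → '00'.
`findall` yields the raw match text (1 of them) because the pattern has no groups.

['00']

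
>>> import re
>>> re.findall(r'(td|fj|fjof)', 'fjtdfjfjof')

The regex engine tests alternatives in the order written; an earlier branch that matches wins even if a later one would match more.
Matches: at [0:2] match 'fj', group 1 = 'fj'; at [2:4] match 'td', group 1 = 'td'; at [4:6] match 'fj', group 1 = 'fj'; at [6:8] match 'fj', group 1 = 'fj'.
With a single group, `findall` returns only what that group captured — 4 items.

['fj', 'td', 'fj', 'fj']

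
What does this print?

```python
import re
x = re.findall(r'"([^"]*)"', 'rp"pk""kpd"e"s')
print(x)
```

['pk', 'kpd']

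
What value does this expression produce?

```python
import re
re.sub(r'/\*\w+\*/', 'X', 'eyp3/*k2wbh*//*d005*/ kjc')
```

`sub` substitutes 'X' at each match site.

'eyp3XX kjc'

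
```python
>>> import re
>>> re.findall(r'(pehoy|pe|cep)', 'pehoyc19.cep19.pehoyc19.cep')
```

['pehoy', 'cep', 'pehoy', 'cep']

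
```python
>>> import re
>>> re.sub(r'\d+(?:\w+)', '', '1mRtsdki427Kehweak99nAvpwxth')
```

''

This matches one or more of a digit; then one or more of a word character (non-capturing group).
Matches: at [0:28] → '1mRtsdki427Kehweak99nAvpwxth'.
`sub` substitutes '' at each match site.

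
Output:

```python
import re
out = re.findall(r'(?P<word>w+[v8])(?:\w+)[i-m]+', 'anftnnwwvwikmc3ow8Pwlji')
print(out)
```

Pattern: one or more of the literal 'w', then one of [v8] (captured as 'word'); then one or more of a word character (non-capturing group); then one or more of a character in [i-m].
`findall` collects group 1 from the one match (1 total).

['wwv']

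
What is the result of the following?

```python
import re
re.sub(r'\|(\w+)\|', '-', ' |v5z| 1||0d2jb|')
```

' - 1|-'

Every occurrence is swapped for '-'.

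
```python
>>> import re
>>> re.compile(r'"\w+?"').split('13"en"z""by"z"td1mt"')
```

['13', 'z"', 'z', '']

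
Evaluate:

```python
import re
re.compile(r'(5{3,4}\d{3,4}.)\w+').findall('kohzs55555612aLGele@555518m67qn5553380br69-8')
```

['55555612a', '555518m']

This matches 3 to 4 of a literal '5', then 3 to 4 of a digit, then any character (captured); then one or more of a word character.
Scanning left to right: at [5:19] match '55555612aLGele', group 1 = '55555612a'; at [20:42] match '555518m67qn5553380br69', group 1 = '555518m'.
One capturing group, so `findall` returns just the captured substring from each match — 2 in all.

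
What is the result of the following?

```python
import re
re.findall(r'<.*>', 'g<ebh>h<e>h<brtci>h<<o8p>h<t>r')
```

Scanning left to right: at [1:29] → '<ebh>h<e>h<brtci>h<<o8p>h<t>'.
With no groups in the pattern, `findall` gives back each whole match — 1 here.

['<ebh>h<e>h<brtci>h<<o8p>h<t>']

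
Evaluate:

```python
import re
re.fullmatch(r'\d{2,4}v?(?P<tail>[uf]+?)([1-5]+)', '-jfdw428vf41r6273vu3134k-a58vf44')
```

None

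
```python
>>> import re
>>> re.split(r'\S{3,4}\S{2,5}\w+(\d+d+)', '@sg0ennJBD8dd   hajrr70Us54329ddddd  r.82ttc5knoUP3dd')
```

['', '8dd', '   ', '9ddddd', '  ', '3dd', '']

This matches 3 to 4 of a non-whitespace character, then 2 to 5 of a non-whitespace character; then one or more of a word character; then one or more of a digit, then one or more of a literal 'd' (captured).
Matches to split on: at [0:13] → '@sg0ennJBD8dd'; at [16:35] → 'hajrr70Us54329ddddd'; at [37:53] → 'r.82ttc5knoUP3dd'.
Because the pattern has a capturing group, `split` also inserts each captured text between the pieces.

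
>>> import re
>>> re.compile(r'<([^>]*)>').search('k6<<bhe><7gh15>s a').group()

'<<bhe>'

The match spans [2:8] → '<<bhe>'.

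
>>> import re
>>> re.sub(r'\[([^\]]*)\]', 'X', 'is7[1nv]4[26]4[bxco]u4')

'is7X4X4Xu4'

Every occurrence is swapped for 'X'.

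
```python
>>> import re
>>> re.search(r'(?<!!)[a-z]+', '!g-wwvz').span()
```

`(?!…)`/`(?<!…)` only lets a position through if the neighbouring text does NOT match; no characters are consumed.
`re.search` tries every starting position until one works.
The match spans [3:7] → 'wwvz'.

(3, 7)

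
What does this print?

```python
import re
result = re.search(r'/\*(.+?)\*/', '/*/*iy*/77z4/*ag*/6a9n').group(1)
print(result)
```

/*iy

Unlike `match`, `search` isn't anchored — it looks for the pattern anywhere in the string.
The match spans [0:8] → '/*/*iy*/'.
Captured: group 1 = '/*iy'.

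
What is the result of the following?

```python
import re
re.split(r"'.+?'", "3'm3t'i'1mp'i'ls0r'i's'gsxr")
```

['3', 'i', 'i', 'i', 'gsxr']

Matches to split on: at [1:6] → "'m3t'"; at [7:12] → "'1mp'"; at [13:19] → "'ls0r'"; at [20:23] → "'s'".
The string is cut at each match, leaving 5 pieces.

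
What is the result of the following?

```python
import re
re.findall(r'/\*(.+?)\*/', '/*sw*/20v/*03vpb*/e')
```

One capturing group, so `findall` returns just the captured substring from each match — 2 in all.

['sw', '03vpb']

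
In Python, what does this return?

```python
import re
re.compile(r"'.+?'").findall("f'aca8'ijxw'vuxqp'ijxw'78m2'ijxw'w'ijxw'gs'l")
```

A `+?`/`*?`/`{m,n}?` starts at its minimum and grows only as far as needed for what follows to match.
Matches: at [1:7] → "'aca8'"; at [11:18] → "'vuxqp'"; at [22:28] → "'78m2'"; at [32:35] → "'w'"; at [39:43] → "'gs'".
With no groups in the pattern, `findall` gives back each whole match — 5 here.

["'aca8'", "'vuxqp'", "'78m2'", "'w'", "'gs'"]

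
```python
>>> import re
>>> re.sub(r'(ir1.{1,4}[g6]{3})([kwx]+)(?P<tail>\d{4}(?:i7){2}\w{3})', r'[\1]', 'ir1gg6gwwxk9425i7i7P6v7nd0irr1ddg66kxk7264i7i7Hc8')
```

Pattern: the literal 'ir1', then 1 to 4 of any character, then exactly 3 of one of [g6] (captured); then one or more of one of [kwx] (captured); then exactly 4 of a digit, then the literal 'i7' repeated 2 times, then exactly 3 of a word character (captured as 'tail').
Matches: at [0:22] → 'ir1gg6gwwxk9425i7i7P6v'.
The replacement refers to a captured group, so each match is rewritten using its own captured text.

'[ir1gg6g]7nd0irr1ddg66kxk7264i7i7Hc8'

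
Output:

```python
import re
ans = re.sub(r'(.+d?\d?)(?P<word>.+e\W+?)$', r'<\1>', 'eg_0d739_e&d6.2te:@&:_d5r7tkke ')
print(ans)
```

<eg_0d739_e&d6.2te:@&:_d5r7tk>

Pattern: one or more of any character, then optionally a literal 'd', then optionally a digit (captured); then one or more of any character, then a literal 'e', then one or more of a non-word character (lazy) (captured as 'word'); then anchored at the end.
Each match is replaced using the text its own group 1 captured.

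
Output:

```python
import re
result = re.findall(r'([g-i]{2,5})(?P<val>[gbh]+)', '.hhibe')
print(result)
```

[('hhi', 'b')]

This matches 2 to 5 of a character in [g-i] (captured); then one or more of one of [gbh] (captured as 'val').
Matches: at [1:5] match 'hhib', groups = ('hhi', 'b').
2 groups means the one result is a tuple of 2 captured strings — 1 here.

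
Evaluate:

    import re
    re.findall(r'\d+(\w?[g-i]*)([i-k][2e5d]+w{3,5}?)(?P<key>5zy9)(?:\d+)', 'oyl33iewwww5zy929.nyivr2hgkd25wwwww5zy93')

The pattern matches one or more of a digit; then optionally a word character, then zero or more of a character in [g-i] (captured); then a character in [i-k], then one or more of one of [2e5d], then 3 to 5 of the literal 'w' (lazy) (captured); then the literal '5z', then the literal 'y9' (captured as 'key'); then one or more of a digit (non-capturing group).
Matches: at [3:17] match '33iewwww5zy929', groups = ('', 'iewwww', '5zy9'); at [23:40] match '2hgkd25wwwww5zy93', groups = ('hg', 'kd25wwwww', '5zy9').
With 3 capturing groups, `findall` returns a 3-tuple per match.

[('', 'iewwww', '5zy9'), ('hg', 'kd25wwwww', '5zy9')]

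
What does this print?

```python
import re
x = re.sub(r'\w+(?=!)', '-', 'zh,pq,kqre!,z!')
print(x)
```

Lookahead/lookbehind check context without consuming it, so the matched span excludes the asserted characters.
Each match is replaced by '-'.

zh,pq,-!,-!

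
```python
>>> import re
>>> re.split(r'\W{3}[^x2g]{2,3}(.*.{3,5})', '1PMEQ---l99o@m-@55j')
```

['1PMEQ', 'o@m-@55j', '']

The pattern matches exactly 3 of a non-word character, then 2 to 3 of any character except [x2g]; then zero or more of any character, then 3 to 5 of any character (captured).
Matches to split on: at [5:19] → '---l99o@m-@55j'.
The group in the pattern means `split` returns the separators' captures alongside the pieces.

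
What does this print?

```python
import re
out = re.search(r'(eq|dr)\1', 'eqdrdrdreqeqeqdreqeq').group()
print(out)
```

After group 1 captures some text, `\1` only succeeds where that same text appears again.
Unlike `match`, `search` isn't anchored — it looks for the pattern anywhere in the string.
The match spans [2:6] → 'drdr'.
Captured: group 1 = 'dr'.

drdr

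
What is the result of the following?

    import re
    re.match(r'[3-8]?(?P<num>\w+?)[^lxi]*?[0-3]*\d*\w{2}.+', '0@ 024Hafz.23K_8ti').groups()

Pattern: optionally a character in [3-8]; then one or more of a word character (lazy) (captured as 'num'); then zero or more of any character except [lxi] (lazy), then zero or more of a character in [0-3], then zero or more of a digit; then exactly 2 of a word character, then one or more of any character.
With `match`, the pattern is implicitly anchored at the beginning.
The match spans [0:18] → '0@ 024Hafz.23K_8ti'.
Captured: group 1 = '0'.

('0',)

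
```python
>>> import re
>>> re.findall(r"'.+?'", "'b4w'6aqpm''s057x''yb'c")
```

["'b4w'", "''s057x'", "'yb'"]

Lazy quantifiers expand one character at a time until the remainder of the pattern can match.
Matches: at [0:5] → "'b4w'"; at [10:18] → "''s057x'"; at [18:22] → "'yb'".
No capturing groups, so `findall` returns the 3 full match strings.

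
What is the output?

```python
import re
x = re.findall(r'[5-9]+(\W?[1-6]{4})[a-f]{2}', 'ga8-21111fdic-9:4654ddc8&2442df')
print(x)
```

[':4654', '&2442']

The pattern matches one or more of a character in [5-9]; then optionally a non-word character, then exactly 4 of a character in [1-6] (captured); then exactly 2 of a character in [a-f].
Because there's exactly one group, `findall` drops the full match and keeps group 1 from each hit.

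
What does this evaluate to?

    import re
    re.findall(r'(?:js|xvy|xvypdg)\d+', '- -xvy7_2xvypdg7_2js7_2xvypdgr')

['xvy7', 'xvypdg7', 'js7']

Matches: at [3:7] → 'xvy7'; at [9:16] → 'xvypdg7'; at [18:21] → 'js7'.
No capturing groups, so `findall` returns the 3 full match strings.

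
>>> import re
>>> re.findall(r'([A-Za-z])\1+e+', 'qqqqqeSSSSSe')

['q', 'S']

After group 1 captures some text, `\1` only succeeds where that same text appears again.
Matches: at [0:6] match 'qqqqqe', group 1 = 'q'; at [6:12] match 'SSSSSe', group 1 = 'S'.
One capturing group, so `findall` returns just the captured substring from each match — 2 in all.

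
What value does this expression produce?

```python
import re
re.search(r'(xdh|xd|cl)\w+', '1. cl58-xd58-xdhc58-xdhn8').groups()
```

The match spans [3:7] → 'cl58'.
Captured: group 1 = 'cl'.

('cl',)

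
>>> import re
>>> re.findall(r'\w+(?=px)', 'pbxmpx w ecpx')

['pbxm', 'ec']

The `(?=…)`/`(?<=…)` assertion just peeks at neighbouring text; it doesn't advance the match position.
With no groups in the pattern, `findall` gives back each whole match — 2 here.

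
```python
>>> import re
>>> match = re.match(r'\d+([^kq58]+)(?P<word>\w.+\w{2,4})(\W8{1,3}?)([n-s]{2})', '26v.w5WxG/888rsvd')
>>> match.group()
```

`re.match` won't scan ahead — the pattern has to work from the very first character.
The match spans [0:15] → '26v.w5WxG/888rs'.

'26v.w5WxG/888rs'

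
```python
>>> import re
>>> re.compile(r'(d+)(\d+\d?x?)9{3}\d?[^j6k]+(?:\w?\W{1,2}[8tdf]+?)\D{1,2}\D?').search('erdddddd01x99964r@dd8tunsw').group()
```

Pattern: one or more of a literal 'd' (captured); then one or more of a digit, then optionally a digit, then optionally a literal 'x' (captured); then exactly 3 of a literal '9', then optionally a digit, then one or more of any character except [j6k]; then optionally a word character, then 1 to 2 of a non-word character, then one or more of one of [8tdf] (lazy) (non-capturing group); then 1 to 2 of a non-digit, then optionally a non-digit.
Unlike `match`, `search` isn't anchored — it looks for the pattern anywhere in the string.
The match spans [2:20] → 'dddddd01x99964r@dd'.
Captured: group 1 = 'dddddd', group 2 = '01x'.

'dddddd01x99964r@dd'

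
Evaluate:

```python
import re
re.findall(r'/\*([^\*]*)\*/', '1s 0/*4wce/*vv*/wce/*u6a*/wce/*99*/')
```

Matches: at [10:16] match '/*vv*/', group 1 = 'vv'; at [19:26] match '/*u6a*/', group 1 = 'u6a'; at [29:35] match '/*99*/', group 1 = '99'.
Because there's exactly one group, `findall` drops the full match and keeps group 1 from each hit.

['vv', 'u6a', '99']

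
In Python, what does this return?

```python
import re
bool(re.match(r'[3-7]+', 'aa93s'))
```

`re.match` only tries the pattern at the start of the string.
Here the string doesn't start with a match, so the call returns None, and `bool(None)` is False.

False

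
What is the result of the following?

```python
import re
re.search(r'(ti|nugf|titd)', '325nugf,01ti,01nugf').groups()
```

('nugf',)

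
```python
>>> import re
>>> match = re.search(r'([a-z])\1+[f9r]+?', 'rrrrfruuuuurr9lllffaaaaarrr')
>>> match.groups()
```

('r',)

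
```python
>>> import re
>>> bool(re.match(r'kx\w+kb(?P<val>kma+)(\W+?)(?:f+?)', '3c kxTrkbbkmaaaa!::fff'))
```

False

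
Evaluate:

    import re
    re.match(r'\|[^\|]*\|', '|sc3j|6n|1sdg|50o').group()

'|sc3j|'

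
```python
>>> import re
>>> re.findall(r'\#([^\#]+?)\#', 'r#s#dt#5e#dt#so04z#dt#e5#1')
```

Walking the string: at [1:4] match '#s#', group 1 = 's'; at [6:10] match '#5e#', group 1 = '5e'; at [12:19] match '#so04z#', group 1 = 'so04z'; at [21:25] match '#e5#', group 1 = 'e5'.
Because there's exactly one group, `findall` drops the full match and keeps group 1 from each hit.

['s', '5e', 'so04z', 'e5']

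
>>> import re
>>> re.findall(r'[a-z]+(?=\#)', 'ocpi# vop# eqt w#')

The `(?=…)`/`(?<=…)` assertion just peeks at neighbouring text; it doesn't advance the match position.
With no groups in the pattern, `findall` gives back each whole match — 3 here.

['ocpi', 'vop', 'w']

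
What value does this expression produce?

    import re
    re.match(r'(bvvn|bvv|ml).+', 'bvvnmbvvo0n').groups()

`|` is ordered: at each position the engine commits to the first alternative that works.
`match` is anchored at position 0; if the pattern doesn't fit there, it returns None.
The match spans [0:11] → 'bvvnmbvvo0n'.
Captured: group 1 = 'bvvn'.

('bvvn',)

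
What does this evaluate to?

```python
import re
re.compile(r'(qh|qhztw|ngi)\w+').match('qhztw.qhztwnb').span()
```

(0, 5)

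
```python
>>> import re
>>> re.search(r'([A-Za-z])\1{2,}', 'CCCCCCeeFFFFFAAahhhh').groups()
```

`\1` has to match the exact text group 1 already captured.
`re.search` tries every starting position until one works.
The match spans [0:6] → 'CCCCCC'.
Captured: group 1 = 'C'.

('C',)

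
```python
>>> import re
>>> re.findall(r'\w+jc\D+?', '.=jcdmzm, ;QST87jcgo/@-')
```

Pattern: one or more of a word character, then the literal 'jc'; then one or more of a non-digit (lazy).
A non-greedy quantifier consumes as few characters as it can — just enough that the remainder of the pattern still matches from where it stops; whatever follows it matches normally.
Scanning left to right: at [11:19] → 'QST87jcg'.
No capturing groups, so `findall` returns the 1 full match string.

['QST87jcg']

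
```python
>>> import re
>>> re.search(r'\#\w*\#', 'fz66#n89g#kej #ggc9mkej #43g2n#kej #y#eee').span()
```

(4, 10)

The match spans [4:10] → '#n89g#'.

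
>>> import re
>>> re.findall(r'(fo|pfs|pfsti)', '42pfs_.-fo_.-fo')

One capturing group, so `findall` returns just the captured substring from each match — 3 in all.

['pfs', 'fo', 'fo']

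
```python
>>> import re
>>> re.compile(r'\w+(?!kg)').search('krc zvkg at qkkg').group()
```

'krc'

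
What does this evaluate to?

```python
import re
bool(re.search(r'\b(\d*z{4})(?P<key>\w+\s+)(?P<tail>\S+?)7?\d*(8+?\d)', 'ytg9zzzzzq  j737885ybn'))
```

False

Here the pattern never matches, so the call returns None, and `bool(None)` is False.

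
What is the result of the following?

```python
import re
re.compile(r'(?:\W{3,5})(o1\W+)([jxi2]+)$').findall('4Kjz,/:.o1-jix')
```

[('o1-', 'jix')]

This matches 3 to 5 of a non-word character (non-capturing group); then the literal 'o1', then one or more of a non-word character (captured); then one or more of one of [jxi2] (captured); then anchored at the end.
Walking the string: at [4:14] match ',/:.o1-jix', groups = ('o1-', 'jix').
2 groups means the one result is a tuple of 2 captured strings — 1 here.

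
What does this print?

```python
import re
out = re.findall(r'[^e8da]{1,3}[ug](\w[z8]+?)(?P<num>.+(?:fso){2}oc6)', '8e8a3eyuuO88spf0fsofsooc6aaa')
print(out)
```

This matches 1 to 3 of any character except [e8da], then one of [ug]; then a word character, then one or more of one of [z8] (lazy) (captured); then one or more of any character, then the literal 'fso' repeated 2 times, then the literal 'oc6' (captured as 'num').
Lazy quantifiers expand one character at a time until the remainder of the pattern can match.
Matches: at [6:25] match 'yuuO88spf0fsofsooc6', groups = ('O8', '8spf0fsofsooc6').
`findall` packs the 2 group values into a tuple for every match.

[('O8', '8spf0fsofsooc6')]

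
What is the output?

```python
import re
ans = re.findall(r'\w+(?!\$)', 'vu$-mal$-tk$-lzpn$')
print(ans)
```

['v', 'ma', 't', 'lzp']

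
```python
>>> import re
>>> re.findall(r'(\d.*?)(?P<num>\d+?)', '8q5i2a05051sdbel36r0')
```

A `+?`/`*?`/`{m,n}?` starts at its minimum and grows only as far as needed for what follows to match.
`findall` packs the 2 group values into a tuple for every match.

[('8q', '5'), ('2a', '0'), ('5', '0'), ('5', '1'), ('3', '6')]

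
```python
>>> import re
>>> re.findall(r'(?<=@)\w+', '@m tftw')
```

['m']

The `(?=…)`/`(?<=…)` assertion just peeks at neighbouring text; it doesn't advance the match position.
Scanning left to right: at [1:2] → 'm'.
With no groups in the pattern, `findall` gives back each whole match — 1 here.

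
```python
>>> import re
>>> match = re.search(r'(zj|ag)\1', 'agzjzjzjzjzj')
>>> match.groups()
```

('zj',)

A backreference is literal: `\1` must see the identical characters the first group matched.
`search` walks the string left to right and returns the first match it finds.
The match spans [2:6] → 'zjzj'.
Captured: group 1 = 'zj'.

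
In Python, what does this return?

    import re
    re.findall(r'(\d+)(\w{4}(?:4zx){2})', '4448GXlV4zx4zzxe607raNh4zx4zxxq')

[('607', 'raNh4zx4zx')]

This matches one or more of a digit (captured); then exactly 4 of a word character, then the literal '4zx' repeated 2 times (captured).
Matches: at [16:29] match '607raNh4zx4zx', groups = ('607', 'raNh4zx4zx').
`findall` packs the 2 group values into a tuple for every match.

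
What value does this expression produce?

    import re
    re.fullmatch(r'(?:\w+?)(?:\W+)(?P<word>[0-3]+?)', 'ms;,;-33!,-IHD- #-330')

None

This matches one or more of a word character (lazy) (non-capturing group); then one or more of a non-word character (non-capturing group); then one or more of a character in [0-3] (lazy) (captured as 'word').
`fullmatch` succeeds only if the pattern covers the string from start to end.
Here the pattern can't cover the whole string, so the call returns None.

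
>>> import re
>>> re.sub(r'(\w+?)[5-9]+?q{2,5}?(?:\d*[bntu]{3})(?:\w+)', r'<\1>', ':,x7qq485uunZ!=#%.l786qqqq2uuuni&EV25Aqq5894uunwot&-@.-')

':,<x>!=#%.<l>&EV25Aqq5894uunwot&-@.-'

Because the quantifier is non-greedy, it stops expanding at the earliest point where the rest of the pattern can succeed.
`\1` in the replacement pulls in group 1's text for each match.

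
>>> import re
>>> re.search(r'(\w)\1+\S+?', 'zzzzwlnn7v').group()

'zzzzw'

After group 1 captures some text, `\1` only succeeds where that same text appears again.
`search` walks the string left to right and returns the first match it finds.
The match spans [0:5] → 'zzzzw'.
Captured: group 1 = 'z'.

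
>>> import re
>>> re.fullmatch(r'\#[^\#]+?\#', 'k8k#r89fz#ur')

None

For `fullmatch`, every character of the input must be accounted for by the pattern.
Here the string isn't matched end-to-end, so the call returns None.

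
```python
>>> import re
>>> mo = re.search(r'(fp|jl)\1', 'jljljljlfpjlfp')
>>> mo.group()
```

The backreference `\1` re-matches whatever the first group consumed, character for character.
The match spans [0:4] → 'jljl'.

'jljl'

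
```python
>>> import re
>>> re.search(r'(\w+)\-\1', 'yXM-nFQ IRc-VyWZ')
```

None

The backreference `\1` re-matches whatever the first group consumed, character for character.
Here no position works, so the call returns None.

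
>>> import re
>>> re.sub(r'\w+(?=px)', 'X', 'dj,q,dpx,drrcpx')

The `(?=…)`/`(?<=…)` assertion just peeks at neighbouring text; it doesn't advance the match position.
Matches: at [5:6] → 'd'; at [9:13] → 'drrc'.
Each match is replaced by 'X'.

'dj,q,Xpx,Xpx'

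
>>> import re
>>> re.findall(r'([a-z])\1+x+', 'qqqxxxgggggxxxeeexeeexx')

`\1` has to match the exact text group 1 already captured.
Matches: at [0:6] match 'qqqxxx', group 1 = 'q'; at [6:14] match 'gggggxxx', group 1 = 'g'; at [14:18] match 'eeex', group 1 = 'e'; at [18:23] match 'eeexx', group 1 = 'e'.
Because there's exactly one group, `findall` drops the full match and keeps group 1 from each hit.

['q', 'g', 'e', 'e']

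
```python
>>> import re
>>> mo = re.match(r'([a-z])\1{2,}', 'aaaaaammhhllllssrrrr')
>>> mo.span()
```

(0, 6)

The backreference `\1` re-matches whatever the first group consumed, character for character.
With `match`, the pattern is implicitly anchored at the beginning.
The match spans [0:6] → 'aaaaaa'.
Captured: group 1 = 'a'.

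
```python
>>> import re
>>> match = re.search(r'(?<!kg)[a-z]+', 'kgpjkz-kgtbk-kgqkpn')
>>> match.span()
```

The negative lookahead/lookbehind blocks any match where the forbidden context is present.
The match spans [0:6] → 'kgpjkz'.

(0, 6)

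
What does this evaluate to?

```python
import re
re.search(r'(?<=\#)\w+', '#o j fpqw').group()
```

The lookaround is zero-width — it requires the adjacent text to match without consuming it, so the asserted text isn't part of the match.
The match spans [1:2] → 'o'.

'o'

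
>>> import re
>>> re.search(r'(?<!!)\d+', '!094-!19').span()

(2, 4)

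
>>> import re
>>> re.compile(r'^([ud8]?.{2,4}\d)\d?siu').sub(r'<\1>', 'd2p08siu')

Pattern: anchored at the start of the string; then optionally one of [ud8], then 2 to 4 of any character, then a digit (captured); then optionally a digit, then the literal 'siu'.
Matches: at [0:8] → 'd2p08siu'.
`\1` in the replacement pulls in group 1's text for each match.

'<d2p08>'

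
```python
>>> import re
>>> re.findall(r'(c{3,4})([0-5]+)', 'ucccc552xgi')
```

Pattern: 3 to 4 of a literal 'c' (captured); then one or more of a character in [0-5] (captured).
Matches: at [1:8] match 'cccc552', groups = ('cccc', '552').
Multiple groups make `findall` return tuples — one 2-tuple for the one match.

[('cccc', '552')]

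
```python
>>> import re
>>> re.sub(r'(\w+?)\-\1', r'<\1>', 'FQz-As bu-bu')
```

'FQz-As <bu>'

A backreference is literal: `\1` must see the identical characters the first group matched.
`\1` in the replacement pulls in group 1's text for each match.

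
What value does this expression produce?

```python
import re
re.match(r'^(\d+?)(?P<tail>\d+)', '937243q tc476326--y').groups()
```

The pattern matches anchored at the start of the string; then one or more of a digit (lazy) (captured); then one or more of a digit (captured as 'tail').
A non-greedy quantifier consumes as few characters as it can — just enough that the remainder of the pattern still matches from where it stops; whatever follows it matches normally.
`re.match` won't scan ahead — the pattern has to work from the very first character.
The match spans [0:6] → '937243'.
Captured: group 1 = '9', group 2 = '37243'.

('9', '37243')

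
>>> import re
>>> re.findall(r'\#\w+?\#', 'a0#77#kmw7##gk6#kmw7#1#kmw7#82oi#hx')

Since nothing is captured, `findall` lists the 4 matched substrings directly.

['#77#', '#gk6#', '#1#', '#82oi#']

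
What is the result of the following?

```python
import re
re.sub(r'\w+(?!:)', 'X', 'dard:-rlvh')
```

'Xd:-X'

`(?!…)`/`(?<!…)` only lets a position through if the neighbouring text does NOT match; no characters are consumed.
Every occurrence is swapped for 'X'.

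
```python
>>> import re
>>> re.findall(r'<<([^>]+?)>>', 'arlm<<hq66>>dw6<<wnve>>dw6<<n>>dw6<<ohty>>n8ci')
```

['hq66', 'wnve', 'n', 'ohty']

`findall` collects group 1 from each match (4 total).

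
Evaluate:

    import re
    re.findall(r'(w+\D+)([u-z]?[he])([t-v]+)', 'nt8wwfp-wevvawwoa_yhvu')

[('wwfp-wevvawwoa_y', 'h', 'vu')]

This matches one or more of a literal 'w', then one or more of a non-digit (captured); then optionally a character in [u-z], then one of [he] (captured); then one or more of a character in [t-v] (captured).
Walking the string: at [3:22] match 'wwfp-wevvawwoa_yhvu', groups = ('wwfp-wevvawwoa_y', 'h', 'vu').
`findall` packs the 3 group values into a tuple for every match.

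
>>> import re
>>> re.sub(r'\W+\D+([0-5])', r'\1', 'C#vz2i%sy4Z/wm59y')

'C2i4Z59y'

The pattern matches one or more of a non-word character; then one or more of a non-digit; then a character in [0-5] (captured).
Each match is replaced using the text its own group 1 captured.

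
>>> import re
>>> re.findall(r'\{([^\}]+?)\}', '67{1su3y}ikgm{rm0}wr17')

['1su3y', 'rm0']

Matches: at [2:9] match '{1su3y}', group 1 = '1su3y'; at [13:18] match '{rm0}', group 1 = 'rm0'.
`findall` collects group 1 from each match (2 total).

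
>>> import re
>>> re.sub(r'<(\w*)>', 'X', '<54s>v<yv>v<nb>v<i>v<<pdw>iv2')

'XvXvXvXv<Xiv2'

Matches: at [0:5] → '<54s>'; at [6:10] → '<yv>'; at [11:15] → '<nb>'; at [16:19] → '<i>'; at [21:26] → '<pdw>'.
Every occurrence is swapped for 'X'.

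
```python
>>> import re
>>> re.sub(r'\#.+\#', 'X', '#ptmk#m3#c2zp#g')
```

'Xg'

Matches: at [0:14] → '#ptmk#m3#c2zp#'.
Every occurrence is swapped for 'X'.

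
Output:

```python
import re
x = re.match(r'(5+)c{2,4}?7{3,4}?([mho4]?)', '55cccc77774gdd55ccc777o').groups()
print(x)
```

('55', '')

The pattern matches one or more of a literal '5' (captured); then 2 to 4 of the literal 'c' (lazy), then 3 to 4 of a literal '7' (lazy); then optionally one of [mho4] (captured).
Lazy quantifiers expand one character at a time until the remainder of the pattern can match.
With `match`, the pattern is implicitly anchored at the beginning.
The match spans [0:9] → '55cccc777'.
Captured: group 1 = '55', group 2 = ''.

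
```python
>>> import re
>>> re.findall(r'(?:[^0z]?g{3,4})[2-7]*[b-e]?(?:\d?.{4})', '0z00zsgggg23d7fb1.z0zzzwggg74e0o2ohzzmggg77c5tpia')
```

Pattern: optionally any character except [0z], then 3 to 4 of a literal 'g' (non-capturing group); then zero or more of a character in [2-7], then optionally a character in [b-e]; then optionally a digit, then exactly 4 of any character (non-capturing group).
Walking the string: at [5:18] → 'sgggg23d7fb1.'; at [23:35] → 'wggg74e0o2oh'; at [37:49] → 'mggg77c5tpia'.
`findall` yields the raw match text (3 of them) because the pattern has no groups.

['sgggg23d7fb1.', 'wggg74e0o2oh', 'mggg77c5tpia']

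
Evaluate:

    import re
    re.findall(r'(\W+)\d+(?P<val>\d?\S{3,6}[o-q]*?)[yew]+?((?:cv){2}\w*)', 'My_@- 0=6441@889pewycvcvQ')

This matches one or more of a non-word character (captured); then one or more of a digit; then optionally a digit, then 3 to 6 of a non-whitespace character, then zero or more of a character in [o-q] (lazy) (captured as 'val'); then one or more of one of [yew] (lazy); then the literal 'cv' repeated 2 times, then zero or more of a word character (captured).
Multiple groups make `findall` return tuples — one 3-tuple for the one match.

[('=', '@889pe', 'cvcvQ')]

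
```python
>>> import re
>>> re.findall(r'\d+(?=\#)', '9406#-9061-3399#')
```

Because the assertion is zero-width, the text it checks is not consumed and won't appear in the result.
Matches: at [0:4] → '9406'; at [11:15] → '3399'.
With no groups in the pattern, `findall` gives back each whole match — 2 here.

['9406', '3399']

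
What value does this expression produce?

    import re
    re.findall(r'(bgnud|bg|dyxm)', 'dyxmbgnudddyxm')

['dyxm', 'bgnud', 'dyxm']

Branches in `(...|...)` are attempted left-to-right; the first branch that allows the whole pattern to succeed is taken.
With a single group, `findall` returns only what that group captured — 3 items.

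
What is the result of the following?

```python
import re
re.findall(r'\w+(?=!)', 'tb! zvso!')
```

The positive lookaround only admits positions where the adjacent text matches; those characters stay outside the span.
No capturing groups, so `findall` returns the 2 full match strings.

['tb', 'zvso']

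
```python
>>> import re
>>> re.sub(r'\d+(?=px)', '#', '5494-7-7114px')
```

Because the assertion is zero-width, the text it checks is not consumed and won't appear in the result.
Every occurrence is swapped for '#'.

'5494-7-#px'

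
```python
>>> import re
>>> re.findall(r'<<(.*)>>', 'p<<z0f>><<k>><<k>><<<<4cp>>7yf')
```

['z0f>><<k>><<k>><<<<4cp']

Scanning left to right: at [1:27] match '<<z0f>><<k>><<k>><<<<4cp>>', group 1 = 'z0f>><<k>><<k>><<<<4cp'.
One capturing group, so `findall` returns just the captured substring from the one match — 1 in all.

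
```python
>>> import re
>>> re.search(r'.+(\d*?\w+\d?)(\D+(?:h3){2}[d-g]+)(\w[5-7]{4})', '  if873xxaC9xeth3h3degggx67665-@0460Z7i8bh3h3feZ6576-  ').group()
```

'  if873xxaC9xeth3h3degggx67665-@0460Z7i8bh3h3feZ6576'

Pattern: one or more of any character; then zero or more of a digit (lazy), then one or more of a word character, then optionally a digit (captured); then one or more of a non-digit, then the literal 'h3' repeated 2 times, then one or more of a character in [d-g] (captured); then a word character, then exactly 4 of a character in [5-7] (captured).
The match spans [0:52] → '  if873xxaC9xeth3h3degggx67665-@0460Z7i8bh3h3feZ6576'.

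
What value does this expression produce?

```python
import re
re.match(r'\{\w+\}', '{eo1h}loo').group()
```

'{eo1h}'

`re.match` won't scan ahead — the pattern has to work from the very first character.
The match spans [0:6] → '{eo1h}'.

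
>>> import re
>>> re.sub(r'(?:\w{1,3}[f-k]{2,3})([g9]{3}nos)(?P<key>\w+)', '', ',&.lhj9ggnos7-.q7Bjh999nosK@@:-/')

Each match is replaced by ''.

',&.-.@@:-/'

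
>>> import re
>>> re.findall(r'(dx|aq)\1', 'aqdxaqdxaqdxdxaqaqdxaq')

The backreference `\1` re-matches whatever the first group consumed, character for character.
Scanning left to right: at [10:14] match 'dxdx', group 1 = 'dx'; at [14:18] match 'aqaq', group 1 = 'aq'.
With a single group, `findall` returns only what that group captured — 2 items.

['dx', 'aq']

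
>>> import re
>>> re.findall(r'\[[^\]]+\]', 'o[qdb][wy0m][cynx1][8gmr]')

['[qdb]', '[wy0m]', '[cynx1]', '[8gmr]']

Scanning left to right: at [1:6] → '[qdb]'; at [6:12] → '[wy0m]'; at [12:19] → '[cynx1]'; at [19:25] → '[8gmr]'.
No capturing groups, so `findall` returns the 4 full match strings.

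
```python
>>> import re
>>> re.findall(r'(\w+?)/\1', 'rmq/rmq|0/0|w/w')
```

['rmq', '0', 'w']

`\1` is not a pattern — it's the concrete string captured by group 1, re-applied verbatim.
Matches: at [0:7] match 'rmq/rmq', group 1 = 'rmq'; at [8:11] match '0/0', group 1 = '0'; at [12:15] match 'w/w', group 1 = 'w'.
One capturing group, so `findall` returns just the captured substring from each match — 3 in all.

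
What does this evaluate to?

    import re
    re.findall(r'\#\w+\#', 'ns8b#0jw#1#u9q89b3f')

`findall` yields the raw match text (1 of them) because the pattern has no groups.

['#0jw#']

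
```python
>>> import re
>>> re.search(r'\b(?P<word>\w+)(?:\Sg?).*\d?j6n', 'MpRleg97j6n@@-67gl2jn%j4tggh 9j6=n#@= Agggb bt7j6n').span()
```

(0, 50)

This matches a word boundary (`\b`, zero-width); then one or more of a word character (captured as 'word'); then a non-whitespace character, then optionally a literal 'g' (non-capturing group); then zero or more of any character, then optionally a digit, then the literal 'j6n'.
`re.search` scans for the first position where the pattern succeeds.
The match spans [0:50] → 'MpRleg97j6n@@-67gl2jn%j4tggh 9j6=n#@= Agggb bt7j6n'.
Captured: group 1 = 'MpRleg97j6n'.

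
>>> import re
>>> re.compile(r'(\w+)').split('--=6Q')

['--=', '6Q', '']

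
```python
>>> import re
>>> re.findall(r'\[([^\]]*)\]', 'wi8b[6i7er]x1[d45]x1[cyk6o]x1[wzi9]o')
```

['6i7er', 'd45', 'cyk6o', 'wzi9']

Scanning left to right: at [4:11] match '[6i7er]', group 1 = '6i7er'; at [13:18] match '[d45]', group 1 = 'd45'; at [20:27] match '[cyk6o]', group 1 = 'cyk6o'; at [29:35] match '[wzi9]', group 1 = 'wzi9'.
One capturing group, so `findall` returns just the captured substring from each match — 4 in all.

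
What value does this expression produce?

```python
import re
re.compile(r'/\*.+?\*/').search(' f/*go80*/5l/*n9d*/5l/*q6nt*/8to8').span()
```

(2, 10)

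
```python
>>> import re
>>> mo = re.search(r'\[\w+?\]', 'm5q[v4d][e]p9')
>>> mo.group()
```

The match spans [3:8] → '[v4d]'.

'[v4d]'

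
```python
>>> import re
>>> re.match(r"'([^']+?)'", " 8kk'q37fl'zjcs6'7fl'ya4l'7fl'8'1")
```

None

`re.match` won't scan ahead — the pattern has to work from the very first character.
Here the pattern fails at index 0, so the call returns None.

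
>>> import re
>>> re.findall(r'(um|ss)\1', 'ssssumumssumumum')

['ss', 'um', 'um']

A backreference is literal: `\1` must see the identical characters the first group matched.
Walking the string: at [0:4] match 'ssss', group 1 = 'ss'; at [4:8] match 'umum', group 1 = 'um'; at [10:14] match 'umum', group 1 = 'um'.
Because there's exactly one group, `findall` drops the full match and keeps group 1 from each hit.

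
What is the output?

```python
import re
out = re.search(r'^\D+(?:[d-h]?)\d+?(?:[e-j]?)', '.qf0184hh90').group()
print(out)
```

.qf0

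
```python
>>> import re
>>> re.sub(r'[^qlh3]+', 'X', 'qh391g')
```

'qh3X'

Pattern: one or more of any character except [qlh3].
Matches: at [3:6] → '91g'.
Each match is replaced by 'X'.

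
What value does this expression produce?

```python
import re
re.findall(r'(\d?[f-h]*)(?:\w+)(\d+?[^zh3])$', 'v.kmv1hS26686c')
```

[('', '6c')]

The pattern matches optionally a digit, then zero or more of a character in [f-h] (captured); then one or more of a word character (non-capturing group); then one or more of a digit (lazy), then any character except [zh3] (captured); then anchored at the end.
Scanning left to right: at [2:14] match 'kmv1hS26686c', groups = ('', '6c').
2 groups means the one result is a tuple of 2 captured strings — 1 here.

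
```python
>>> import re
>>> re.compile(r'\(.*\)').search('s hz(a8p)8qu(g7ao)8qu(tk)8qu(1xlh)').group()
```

`search` walks the string left to right and returns the first match it finds.
The match spans [4:34] → '(a8p)8qu(g7ao)8qu(tk)8qu(1xlh)'.

'(a8p)8qu(g7ao)8qu(tk)8qu(1xlh)'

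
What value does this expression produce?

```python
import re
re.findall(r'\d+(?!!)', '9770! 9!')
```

['977']

The negative lookahead/lookbehind blocks any match where the forbidden context is present.
Scanning left to right: at [0:3] → '977'.
Since nothing is captured, `findall` lists the 1 matched substring directly.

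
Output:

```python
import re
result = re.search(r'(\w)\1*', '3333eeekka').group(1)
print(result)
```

The match spans [0:4] → '3333'.
Captured: group 1 = '3'.

3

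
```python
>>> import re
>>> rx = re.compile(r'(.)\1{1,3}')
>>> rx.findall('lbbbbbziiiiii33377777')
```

After group 1 captures some text, `\1` only succeeds where that same text appears again.
`findall` collects group 1 from each match (5 total).

['b', 'i', 'i', '3', '7']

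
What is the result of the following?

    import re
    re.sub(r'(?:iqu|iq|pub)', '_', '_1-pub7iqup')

'_1-_7_p'

Alternation isn't longest-match — the leftmost alternative that fits at this position is chosen.
Every occurrence is swapped for '_'.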